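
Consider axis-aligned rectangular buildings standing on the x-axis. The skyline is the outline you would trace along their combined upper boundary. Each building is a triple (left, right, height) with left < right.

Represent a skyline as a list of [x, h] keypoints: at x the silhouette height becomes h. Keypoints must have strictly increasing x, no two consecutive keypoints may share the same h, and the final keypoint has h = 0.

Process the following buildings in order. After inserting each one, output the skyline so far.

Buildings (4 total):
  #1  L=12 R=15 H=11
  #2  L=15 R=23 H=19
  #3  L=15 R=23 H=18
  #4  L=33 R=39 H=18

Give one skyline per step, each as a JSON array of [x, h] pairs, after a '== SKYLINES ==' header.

== SKYLINES ==
[[12,11],[15,0]]
[[12,11],[15,19],[23,0]]
[[12,11],[15,19],[23,0]]
[[12,11],[15,19],[23,0],[33,18],[39,0]]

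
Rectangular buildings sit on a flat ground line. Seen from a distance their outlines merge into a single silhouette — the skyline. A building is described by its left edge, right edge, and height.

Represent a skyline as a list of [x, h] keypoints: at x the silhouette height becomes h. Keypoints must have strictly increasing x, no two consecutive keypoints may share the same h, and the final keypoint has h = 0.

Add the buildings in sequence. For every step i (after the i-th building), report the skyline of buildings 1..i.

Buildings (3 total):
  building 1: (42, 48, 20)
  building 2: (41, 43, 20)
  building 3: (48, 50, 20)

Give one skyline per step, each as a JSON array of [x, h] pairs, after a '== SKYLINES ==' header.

== SKYLINES ==
[[42,20],[48,0]]
[[41,20],[48,0]]
[[41,20],[50,0]]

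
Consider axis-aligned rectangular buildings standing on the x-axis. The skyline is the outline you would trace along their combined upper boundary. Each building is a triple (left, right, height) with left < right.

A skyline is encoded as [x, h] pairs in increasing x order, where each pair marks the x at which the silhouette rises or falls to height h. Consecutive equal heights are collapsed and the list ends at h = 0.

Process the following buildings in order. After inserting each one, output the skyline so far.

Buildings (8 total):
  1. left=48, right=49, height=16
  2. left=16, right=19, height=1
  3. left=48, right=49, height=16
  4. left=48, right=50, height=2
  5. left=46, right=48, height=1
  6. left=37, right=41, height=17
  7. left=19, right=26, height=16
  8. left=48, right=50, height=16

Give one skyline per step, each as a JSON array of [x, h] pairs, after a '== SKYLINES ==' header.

== SKYLINES ==
[[48,16],[49,0]]
[[16,1],[19,0],[48,16],[49,0]]
[[16,1],[19,0],[48,16],[49,0]]
[[16,1],[19,0],[48,16],[49,2],[50,0]]
[[16,1],[19,0],[46,1],[48,16],[49,2],[50,0]]
[[16,1],[19,0],[37,17],[41,0],[46,1],[48,16],[49,2],[50,0]]
[[16,1],[19,16],[26,0],[37,17],[41,0],[46,1],[48,16],[49,2],[50,0]]
[[16,1],[19,16],[26,0],[37,17],[41,0],[46,1],[48,16],[50,0]]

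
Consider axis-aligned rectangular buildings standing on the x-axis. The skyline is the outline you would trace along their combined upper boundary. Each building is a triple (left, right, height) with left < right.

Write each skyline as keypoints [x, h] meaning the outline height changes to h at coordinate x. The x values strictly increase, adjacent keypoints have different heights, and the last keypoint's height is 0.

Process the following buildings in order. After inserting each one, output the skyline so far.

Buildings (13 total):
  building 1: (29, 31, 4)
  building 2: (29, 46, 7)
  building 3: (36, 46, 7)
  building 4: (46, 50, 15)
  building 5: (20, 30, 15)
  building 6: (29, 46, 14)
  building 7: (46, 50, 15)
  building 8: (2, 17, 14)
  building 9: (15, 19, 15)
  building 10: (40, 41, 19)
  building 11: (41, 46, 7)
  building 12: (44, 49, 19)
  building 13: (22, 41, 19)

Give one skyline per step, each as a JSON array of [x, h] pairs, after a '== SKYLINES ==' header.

== SKYLINES ==
[[29,4],[31,0]]
[[29,7],[46,0]]
[[29,7],[46,0]]
[[29,7],[46,15],[50,0]]
[[20,15],[30,7],[46,15],[50,0]]
[[20,15],[30,14],[46,15],[50,0]]
[[20,15],[30,14],[46,15],[50,0]]
[[2,14],[17,0],[20,15],[30,14],[46,15],[50,0]]
[[2,14],[15,15],[19,0],[20,15],[30,14],[46,15],[50,0]]
[[2,14],[15,15],[19,0],[20,15],[30,14],[40,19],[41,14],[46,15],[50,0]]
[[2,14],[15,15],[19,0],[20,15],[30,14],[40,19],[41,14],[46,15],[50,0]]
[[2,14],[15,15],[19,0],[20,15],[30,14],[40,19],[41,14],[44,19],[49,15],[50,0]]
[[2,14],[15,15],[19,0],[20,15],[22,19],[41,14],[44,19],[49,15],[50,0]]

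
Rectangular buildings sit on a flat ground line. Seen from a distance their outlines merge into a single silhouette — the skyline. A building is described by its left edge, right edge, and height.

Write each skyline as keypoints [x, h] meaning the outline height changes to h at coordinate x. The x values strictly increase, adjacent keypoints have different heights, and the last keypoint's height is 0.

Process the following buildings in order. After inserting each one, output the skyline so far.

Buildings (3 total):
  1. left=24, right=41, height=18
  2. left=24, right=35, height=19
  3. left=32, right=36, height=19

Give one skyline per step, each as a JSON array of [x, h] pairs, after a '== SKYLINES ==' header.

== SKYLINES ==
[[24,18],[41,0]]
[[24,19],[35,18],[41,0]]
[[24,19],[36,18],[41,0]]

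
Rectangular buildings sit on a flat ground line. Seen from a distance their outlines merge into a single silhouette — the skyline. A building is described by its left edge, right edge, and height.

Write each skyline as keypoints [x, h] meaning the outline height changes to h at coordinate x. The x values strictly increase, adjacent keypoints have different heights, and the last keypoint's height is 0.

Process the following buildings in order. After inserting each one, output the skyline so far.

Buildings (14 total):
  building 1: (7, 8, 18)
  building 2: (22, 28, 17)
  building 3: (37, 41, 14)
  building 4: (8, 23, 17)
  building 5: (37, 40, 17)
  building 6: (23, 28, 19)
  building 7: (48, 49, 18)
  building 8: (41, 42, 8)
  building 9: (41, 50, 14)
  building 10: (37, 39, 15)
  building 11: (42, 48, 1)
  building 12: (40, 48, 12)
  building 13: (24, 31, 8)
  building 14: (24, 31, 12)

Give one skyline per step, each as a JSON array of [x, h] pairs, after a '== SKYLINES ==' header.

== SKYLINES ==
[[7,18],[8,0]]
[[7,18],[8,0],[22,17],[28,0]]
[[7,18],[8,0],[22,17],[28,0],[37,14],[41,0]]
[[7,18],[8,17],[28,0],[37,14],[41,0]]
[[7,18],[8,17],[28,0],[37,17],[40,14],[41,0]]
[[7,18],[8,17],[23,19],[28,0],[37,17],[40,14],[41,0]]
[[7,18],[8,17],[23,19],[28,0],[37,17],[40,14],[41,0],[48,18],[49,0]]
[[7,18],[8,17],[23,19],[28,0],[37,17],[40,14],[41,8],[42,0],[48,18],[49,0]]
[[7,18],[8,17],[23,19],[28,0],[37,17],[40,14],[48,18],[49,14],[50,0]]
[[7,18],[8,17],[23,19],[28,0],[37,17],[40,14],[48,18],[49,14],[50,0]]
[[7,18],[8,17],[23,19],[28,0],[37,17],[40,14],[48,18],[49,14],[50,0]]
[[7,18],[8,17],[23,19],[28,0],[37,17],[40,14],[48,18],[49,14],[50,0]]
[[7,18],[8,17],[23,19],[28,8],[31,0],[37,17],[40,14],[48,18],[49,14],[50,0]]
[[7,18],[8,17],[23,19],[28,12],[31,0],[37,17],[40,14],[48,18],[49,14],[50,0]]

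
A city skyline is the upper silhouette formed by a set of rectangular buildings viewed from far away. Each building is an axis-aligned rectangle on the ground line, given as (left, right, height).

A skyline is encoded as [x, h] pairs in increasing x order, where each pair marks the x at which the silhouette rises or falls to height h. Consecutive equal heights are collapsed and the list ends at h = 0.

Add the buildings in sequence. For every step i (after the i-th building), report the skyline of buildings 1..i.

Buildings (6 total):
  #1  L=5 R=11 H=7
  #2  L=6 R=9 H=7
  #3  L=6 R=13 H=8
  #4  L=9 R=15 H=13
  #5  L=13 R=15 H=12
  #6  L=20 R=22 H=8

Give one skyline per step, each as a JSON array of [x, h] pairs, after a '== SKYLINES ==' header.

== SKYLINES ==
[[5,7],[11,0]]
[[5,7],[11,0]]
[[5,7],[6,8],[13,0]]
[[5,7],[6,8],[9,13],[15,0]]
[[5,7],[6,8],[9,13],[15,0]]
[[5,7],[6,8],[9,13],[15,0],[20,8],[22,0]]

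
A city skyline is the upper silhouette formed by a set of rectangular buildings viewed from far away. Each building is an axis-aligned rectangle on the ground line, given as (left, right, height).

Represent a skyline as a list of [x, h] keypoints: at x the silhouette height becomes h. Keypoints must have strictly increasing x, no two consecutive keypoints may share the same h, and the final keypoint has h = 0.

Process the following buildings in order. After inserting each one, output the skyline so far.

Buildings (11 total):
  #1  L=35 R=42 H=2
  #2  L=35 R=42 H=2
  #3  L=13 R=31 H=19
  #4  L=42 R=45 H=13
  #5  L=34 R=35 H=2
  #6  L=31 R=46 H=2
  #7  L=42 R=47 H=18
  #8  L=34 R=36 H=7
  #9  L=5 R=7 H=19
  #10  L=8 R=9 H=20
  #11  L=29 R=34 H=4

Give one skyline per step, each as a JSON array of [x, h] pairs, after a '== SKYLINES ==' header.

== SKYLINES ==
[[35,2],[42,0]]
[[35,2],[42,0]]
[[13,19],[31,0],[35,2],[42,0]]
[[13,19],[31,0],[35,2],[42,13],[45,0]]
[[13,19],[31,0],[34,2],[42,13],[45,0]]
[[13,19],[31,2],[42,13],[45,2],[46,0]]
[[13,19],[31,2],[42,18],[47,0]]
[[13,19],[31,2],[34,7],[36,2],[42,18],[47,0]]
[[5,19],[7,0],[13,19],[31,2],[34,7],[36,2],[42,18],[47,0]]
[[5,19],[7,0],[8,20],[9,0],[13,19],[31,2],[34,7],[36,2],[42,18],[47,0]]
[[5,19],[7,0],[8,20],[9,0],[13,19],[31,4],[34,7],[36,2],[42,18],[47,0]]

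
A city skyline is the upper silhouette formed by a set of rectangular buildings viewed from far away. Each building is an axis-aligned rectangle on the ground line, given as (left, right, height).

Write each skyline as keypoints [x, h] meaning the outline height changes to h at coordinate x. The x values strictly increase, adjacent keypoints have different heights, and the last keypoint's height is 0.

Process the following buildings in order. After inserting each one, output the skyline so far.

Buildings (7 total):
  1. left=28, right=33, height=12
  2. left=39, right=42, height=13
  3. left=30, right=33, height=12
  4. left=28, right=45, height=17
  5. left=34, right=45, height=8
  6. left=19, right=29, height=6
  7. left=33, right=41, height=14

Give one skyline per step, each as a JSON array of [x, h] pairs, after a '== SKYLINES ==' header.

== SKYLINES ==
[[28,12],[33,0]]
[[28,12],[33,0],[39,13],[42,0]]
[[28,12],[33,0],[39,13],[42,0]]
[[28,17],[45,0]]
[[28,17],[45,0]]
[[19,6],[28,17],[45,0]]
[[19,6],[28,17],[45,0]]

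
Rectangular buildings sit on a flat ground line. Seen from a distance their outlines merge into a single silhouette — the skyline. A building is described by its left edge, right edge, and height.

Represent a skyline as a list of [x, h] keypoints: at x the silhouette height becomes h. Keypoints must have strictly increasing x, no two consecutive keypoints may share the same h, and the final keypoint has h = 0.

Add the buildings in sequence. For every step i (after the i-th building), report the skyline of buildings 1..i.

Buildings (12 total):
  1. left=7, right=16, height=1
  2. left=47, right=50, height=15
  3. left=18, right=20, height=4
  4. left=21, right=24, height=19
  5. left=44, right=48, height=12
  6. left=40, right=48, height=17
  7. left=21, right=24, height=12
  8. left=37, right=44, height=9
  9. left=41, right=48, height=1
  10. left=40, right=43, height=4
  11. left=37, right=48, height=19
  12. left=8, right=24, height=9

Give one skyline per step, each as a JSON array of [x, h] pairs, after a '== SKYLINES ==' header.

== SKYLINES ==
[[7,1],[16,0]]
[[7,1],[16,0],[47,15],[50,0]]
[[7,1],[16,0],[18,4],[20,0],[47,15],[50,0]]
[[7,1],[16,0],[18,4],[20,0],[21,19],[24,0],[47,15],[50,0]]
[[7,1],[16,0],[18,4],[20,0],[21,19],[24,0],[44,12],[47,15],[50,0]]
[[7,1],[16,0],[18,4],[20,0],[21,19],[24,0],[40,17],[48,15],[50,0]]
[[7,1],[16,0],[18,4],[20,0],[21,19],[24,0],[40,17],[48,15],[50,0]]
[[7,1],[16,0],[18,4],[20,0],[21,19],[24,0],[37,9],[40,17],[48,15],[50,0]]
[[7,1],[16,0],[18,4],[20,0],[21,19],[24,0],[37,9],[40,17],[48,15],[50,0]]
[[7,1],[16,0],[18,4],[20,0],[21,19],[24,0],[37,9],[40,17],[48,15],[50,0]]
[[7,1],[16,0],[18,4],[20,0],[21,19],[24,0],[37,19],[48,15],[50,0]]
[[7,1],[8,9],[21,19],[24,0],[37,19],[48,15],[50,0]]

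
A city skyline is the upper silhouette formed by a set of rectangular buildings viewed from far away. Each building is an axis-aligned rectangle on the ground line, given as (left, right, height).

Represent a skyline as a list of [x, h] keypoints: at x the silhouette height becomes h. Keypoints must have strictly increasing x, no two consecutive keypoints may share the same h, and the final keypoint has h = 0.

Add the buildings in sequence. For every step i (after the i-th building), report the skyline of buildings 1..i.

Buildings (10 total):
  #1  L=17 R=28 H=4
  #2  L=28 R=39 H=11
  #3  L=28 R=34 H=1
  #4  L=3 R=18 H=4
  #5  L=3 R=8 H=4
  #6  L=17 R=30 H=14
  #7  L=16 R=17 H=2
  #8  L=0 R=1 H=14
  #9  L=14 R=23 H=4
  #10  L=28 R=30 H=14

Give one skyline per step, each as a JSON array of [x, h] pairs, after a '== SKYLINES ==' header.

== SKYLINES ==
[[17,4],[28,0]]
[[17,4],[28,11],[39,0]]
[[17,4],[28,11],[39,0]]
[[3,4],[28,11],[39,0]]
[[3,4],[28,11],[39,0]]
[[3,4],[17,14],[30,11],[39,0]]
[[3,4],[17,14],[30,11],[39,0]]
[[0,14],[1,0],[3,4],[17,14],[30,11],[39,0]]
[[0,14],[1,0],[3,4],[17,14],[30,11],[39,0]]
[[0,14],[1,0],[3,4],[17,14],[30,11],[39,0]]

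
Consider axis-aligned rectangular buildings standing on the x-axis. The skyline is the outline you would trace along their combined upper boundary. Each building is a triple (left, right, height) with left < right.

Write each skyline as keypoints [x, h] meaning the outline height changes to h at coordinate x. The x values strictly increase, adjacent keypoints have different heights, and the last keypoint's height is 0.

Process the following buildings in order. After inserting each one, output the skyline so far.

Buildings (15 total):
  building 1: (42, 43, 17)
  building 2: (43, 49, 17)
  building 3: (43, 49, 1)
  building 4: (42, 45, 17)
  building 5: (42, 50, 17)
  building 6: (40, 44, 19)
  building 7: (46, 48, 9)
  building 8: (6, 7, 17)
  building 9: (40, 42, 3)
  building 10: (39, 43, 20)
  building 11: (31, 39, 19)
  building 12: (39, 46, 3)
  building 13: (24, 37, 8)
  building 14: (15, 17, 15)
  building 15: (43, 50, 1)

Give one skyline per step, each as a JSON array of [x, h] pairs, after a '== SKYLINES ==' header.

== SKYLINES ==
[[42,17],[43,0]]
[[42,17],[49,0]]
[[42,17],[49,0]]
[[42,17],[49,0]]
[[42,17],[50,0]]
[[40,19],[44,17],[50,0]]
[[40,19],[44,17],[50,0]]
[[6,17],[7,0],[40,19],[44,17],[50,0]]
[[6,17],[7,0],[40,19],[44,17],[50,0]]
[[6,17],[7,0],[39,20],[43,19],[44,17],[50,0]]
[[6,17],[7,0],[31,19],[39,20],[43,19],[44,17],[50,0]]
[[6,17],[7,0],[31,19],[39,20],[43,19],[44,17],[50,0]]
[[6,17],[7,0],[24,8],[31,19],[39,20],[43,19],[44,17],[50,0]]
[[6,17],[7,0],[15,15],[17,0],[24,8],[31,19],[39,20],[43,19],[44,17],[50,0]]
[[6,17],[7,0],[15,15],[17,0],[24,8],[31,19],[39,20],[43,19],[44,17],[50,0]]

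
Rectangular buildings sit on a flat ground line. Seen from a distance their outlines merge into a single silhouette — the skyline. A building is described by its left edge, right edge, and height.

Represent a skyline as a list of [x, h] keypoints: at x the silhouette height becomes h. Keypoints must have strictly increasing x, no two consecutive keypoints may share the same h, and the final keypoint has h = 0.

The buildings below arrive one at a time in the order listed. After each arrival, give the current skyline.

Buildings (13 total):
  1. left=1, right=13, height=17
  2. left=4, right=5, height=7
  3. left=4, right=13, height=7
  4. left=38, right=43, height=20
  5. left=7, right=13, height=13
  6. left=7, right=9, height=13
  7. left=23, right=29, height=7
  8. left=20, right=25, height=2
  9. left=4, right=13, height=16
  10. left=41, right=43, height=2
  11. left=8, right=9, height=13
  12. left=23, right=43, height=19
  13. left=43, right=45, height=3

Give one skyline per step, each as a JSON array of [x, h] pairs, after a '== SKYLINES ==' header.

== SKYLINES ==
[[1,17],[13,0]]
[[1,17],[13,0]]
[[1,17],[13,0]]
[[1,17],[13,0],[38,20],[43,0]]
[[1,17],[13,0],[38,20],[43,0]]
[[1,17],[13,0],[38,20],[43,0]]
[[1,17],[13,0],[23,7],[29,0],[38,20],[43,0]]
[[1,17],[13,0],[20,2],[23,7],[29,0],[38,20],[43,0]]
[[1,17],[13,0],[20,2],[23,7],[29,0],[38,20],[43,0]]
[[1,17],[13,0],[20,2],[23,7],[29,0],[38,20],[43,0]]
[[1,17],[13,0],[20,2],[23,7],[29,0],[38,20],[43,0]]
[[1,17],[13,0],[20,2],[23,19],[38,20],[43,0]]
[[1,17],[13,0],[20,2],[23,19],[38,20],[43,3],[45,0]]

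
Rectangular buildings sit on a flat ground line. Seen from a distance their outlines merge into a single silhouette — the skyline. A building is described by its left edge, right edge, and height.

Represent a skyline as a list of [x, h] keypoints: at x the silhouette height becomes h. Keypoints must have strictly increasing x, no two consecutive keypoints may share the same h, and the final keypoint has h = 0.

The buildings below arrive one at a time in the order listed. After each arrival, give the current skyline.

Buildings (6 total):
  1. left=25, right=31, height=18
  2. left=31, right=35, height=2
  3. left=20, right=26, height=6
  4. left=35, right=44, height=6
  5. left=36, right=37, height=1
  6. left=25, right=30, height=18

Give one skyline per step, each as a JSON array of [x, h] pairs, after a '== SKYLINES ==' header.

== SKYLINES ==
[[25,18],[31,0]]
[[25,18],[31,2],[35,0]]
[[20,6],[25,18],[31,2],[35,0]]
[[20,6],[25,18],[31,2],[35,6],[44,0]]
[[20,6],[25,18],[31,2],[35,6],[44,0]]
[[20,6],[25,18],[31,2],[35,6],[44,0]]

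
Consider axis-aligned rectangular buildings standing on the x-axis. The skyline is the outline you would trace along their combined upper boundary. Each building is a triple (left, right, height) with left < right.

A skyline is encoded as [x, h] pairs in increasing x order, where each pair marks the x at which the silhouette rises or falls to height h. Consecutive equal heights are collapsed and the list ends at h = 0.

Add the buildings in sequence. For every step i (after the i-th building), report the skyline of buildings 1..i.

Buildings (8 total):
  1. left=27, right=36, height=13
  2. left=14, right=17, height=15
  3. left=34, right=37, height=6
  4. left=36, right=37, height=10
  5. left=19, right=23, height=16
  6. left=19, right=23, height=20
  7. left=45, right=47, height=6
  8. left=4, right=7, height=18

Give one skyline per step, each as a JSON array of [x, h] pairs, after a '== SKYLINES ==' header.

== SKYLINES ==
[[27,13],[36,0]]
[[14,15],[17,0],[27,13],[36,0]]
[[14,15],[17,0],[27,13],[36,6],[37,0]]
[[14,15],[17,0],[27,13],[36,10],[37,0]]
[[14,15],[17,0],[19,16],[23,0],[27,13],[36,10],[37,0]]
[[14,15],[17,0],[19,20],[23,0],[27,13],[36,10],[37,0]]
[[14,15],[17,0],[19,20],[23,0],[27,13],[36,10],[37,0],[45,6],[47,0]]
[[4,18],[7,0],[14,15],[17,0],[19,20],[23,0],[27,13],[36,10],[37,0],[45,6],[47,0]]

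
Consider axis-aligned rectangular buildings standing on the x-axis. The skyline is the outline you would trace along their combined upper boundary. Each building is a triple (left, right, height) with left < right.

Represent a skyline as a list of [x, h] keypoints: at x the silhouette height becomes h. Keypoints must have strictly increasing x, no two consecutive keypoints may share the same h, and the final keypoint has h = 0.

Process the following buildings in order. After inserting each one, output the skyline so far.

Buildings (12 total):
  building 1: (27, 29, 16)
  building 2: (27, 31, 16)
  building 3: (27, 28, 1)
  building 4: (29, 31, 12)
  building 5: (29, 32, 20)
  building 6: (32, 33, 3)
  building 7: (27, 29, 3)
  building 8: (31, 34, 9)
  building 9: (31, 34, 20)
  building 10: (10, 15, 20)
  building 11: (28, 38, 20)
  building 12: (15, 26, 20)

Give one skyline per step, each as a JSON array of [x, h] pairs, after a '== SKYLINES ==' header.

== SKYLINES ==
[[27,16],[29,0]]
[[27,16],[31,0]]
[[27,16],[31,0]]
[[27,16],[31,0]]
[[27,16],[29,20],[32,0]]
[[27,16],[29,20],[32,3],[33,0]]
[[27,16],[29,20],[32,3],[33,0]]
[[27,16],[29,20],[32,9],[34,0]]
[[27,16],[29,20],[34,0]]
[[10,20],[15,0],[27,16],[29,20],[34,0]]
[[10,20],[15,0],[27,16],[28,20],[38,0]]
[[10,20],[26,0],[27,16],[28,20],[38,0]]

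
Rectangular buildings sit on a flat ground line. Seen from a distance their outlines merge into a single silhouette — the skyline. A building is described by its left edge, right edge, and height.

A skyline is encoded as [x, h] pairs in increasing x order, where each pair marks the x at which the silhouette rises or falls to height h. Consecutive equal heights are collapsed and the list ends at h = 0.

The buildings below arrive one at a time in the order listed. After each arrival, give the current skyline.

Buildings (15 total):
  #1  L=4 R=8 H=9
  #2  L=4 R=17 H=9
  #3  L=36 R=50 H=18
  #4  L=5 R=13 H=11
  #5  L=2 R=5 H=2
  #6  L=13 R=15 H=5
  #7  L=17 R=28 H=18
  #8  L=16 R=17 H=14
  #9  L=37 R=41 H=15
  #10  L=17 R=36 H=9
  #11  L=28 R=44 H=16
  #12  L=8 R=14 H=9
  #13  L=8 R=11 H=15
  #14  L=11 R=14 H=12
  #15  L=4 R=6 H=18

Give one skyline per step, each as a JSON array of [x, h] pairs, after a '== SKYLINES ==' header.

== SKYLINES ==
[[4,9],[8,0]]
[[4,9],[17,0]]
[[4,9],[17,0],[36,18],[50,0]]
[[4,9],[5,11],[13,9],[17,0],[36,18],[50,0]]
[[2,2],[4,9],[5,11],[13,9],[17,0],[36,18],[50,0]]
[[2,2],[4,9],[5,11],[13,9],[17,0],[36,18],[50,0]]
[[2,2],[4,9],[5,11],[13,9],[17,18],[28,0],[36,18],[50,0]]
[[2,2],[4,9],[5,11],[13,9],[16,14],[17,18],[28,0],[36,18],[50,0]]
[[2,2],[4,9],[5,11],[13,9],[16,14],[17,18],[28,0],[36,18],[50,0]]
[[2,2],[4,9],[5,11],[13,9],[16,14],[17,18],[28,9],[36,18],[50,0]]
[[2,2],[4,9],[5,11],[13,9],[16,14],[17,18],[28,16],[36,18],[50,0]]
[[2,2],[4,9],[5,11],[13,9],[16,14],[17,18],[28,16],[36,18],[50,0]]
[[2,2],[4,9],[5,11],[8,15],[11,11],[13,9],[16,14],[17,18],[28,16],[36,18],[50,0]]
[[2,2],[4,9],[5,11],[8,15],[11,12],[14,9],[16,14],[17,18],[28,16],[36,18],[50,0]]
[[2,2],[4,18],[6,11],[8,15],[11,12],[14,9],[16,14],[17,18],[28,16],[36,18],[50,0]]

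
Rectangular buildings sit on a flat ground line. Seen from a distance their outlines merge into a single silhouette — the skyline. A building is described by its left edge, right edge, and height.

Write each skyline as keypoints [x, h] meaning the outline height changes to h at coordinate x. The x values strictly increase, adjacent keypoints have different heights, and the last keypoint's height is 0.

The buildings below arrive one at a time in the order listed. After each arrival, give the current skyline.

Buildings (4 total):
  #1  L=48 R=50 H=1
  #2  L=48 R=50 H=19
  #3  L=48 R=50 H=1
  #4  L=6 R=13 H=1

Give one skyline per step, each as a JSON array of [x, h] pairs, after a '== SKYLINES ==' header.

== SKYLINES ==
[[48,1],[50,0]]
[[48,19],[50,0]]
[[48,19],[50,0]]
[[6,1],[13,0],[48,19],[50,0]]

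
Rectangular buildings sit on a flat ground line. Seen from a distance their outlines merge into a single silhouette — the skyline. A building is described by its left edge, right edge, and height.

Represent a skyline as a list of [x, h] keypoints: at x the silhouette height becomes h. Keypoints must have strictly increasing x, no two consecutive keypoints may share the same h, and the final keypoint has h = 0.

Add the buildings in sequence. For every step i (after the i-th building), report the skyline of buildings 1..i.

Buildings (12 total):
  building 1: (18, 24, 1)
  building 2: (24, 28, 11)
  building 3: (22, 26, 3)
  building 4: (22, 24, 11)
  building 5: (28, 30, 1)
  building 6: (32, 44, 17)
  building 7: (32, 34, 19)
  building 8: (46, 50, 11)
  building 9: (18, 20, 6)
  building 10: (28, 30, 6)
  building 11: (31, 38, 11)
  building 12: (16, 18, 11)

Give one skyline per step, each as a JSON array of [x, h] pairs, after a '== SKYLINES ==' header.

== SKYLINES ==
[[18,1],[24,0]]
[[18,1],[24,11],[28,0]]
[[18,1],[22,3],[24,11],[28,0]]
[[18,1],[22,11],[28,0]]
[[18,1],[22,11],[28,1],[30,0]]
[[18,1],[22,11],[28,1],[30,0],[32,17],[44,0]]
[[18,1],[22,11],[28,1],[30,0],[32,19],[34,17],[44,0]]
[[18,1],[22,11],[28,1],[30,0],[32,19],[34,17],[44,0],[46,11],[50,0]]
[[18,6],[20,1],[22,11],[28,1],[30,0],[32,19],[34,17],[44,0],[46,11],[50,0]]
[[18,6],[20,1],[22,11],[28,6],[30,0],[32,19],[34,17],[44,0],[46,11],[50,0]]
[[18,6],[20,1],[22,11],[28,6],[30,0],[31,11],[32,19],[34,17],[44,0],[46,11],[50,0]]
[[16,11],[18,6],[20,1],[22,11],[28,6],[30,0],[31,11],[32,19],[34,17],[44,0],[46,11],[50,0]]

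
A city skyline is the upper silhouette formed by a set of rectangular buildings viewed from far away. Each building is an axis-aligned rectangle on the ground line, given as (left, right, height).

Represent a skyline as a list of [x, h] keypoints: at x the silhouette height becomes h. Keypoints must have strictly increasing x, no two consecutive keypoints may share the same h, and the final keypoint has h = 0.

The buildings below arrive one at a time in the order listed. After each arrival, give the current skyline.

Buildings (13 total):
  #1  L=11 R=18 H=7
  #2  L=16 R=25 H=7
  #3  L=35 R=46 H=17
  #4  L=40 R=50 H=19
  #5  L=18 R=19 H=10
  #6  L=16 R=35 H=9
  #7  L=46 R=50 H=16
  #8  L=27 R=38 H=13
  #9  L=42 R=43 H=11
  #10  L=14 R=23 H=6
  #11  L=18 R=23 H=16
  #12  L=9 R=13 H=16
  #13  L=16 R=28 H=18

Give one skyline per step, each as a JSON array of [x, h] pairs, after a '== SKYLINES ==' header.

== SKYLINES ==
[[11,7],[18,0]]
[[11,7],[25,0]]
[[11,7],[25,0],[35,17],[46,0]]
[[11,7],[25,0],[35,17],[40,19],[50,0]]
[[11,7],[18,10],[19,7],[25,0],[35,17],[40,19],[50,0]]
[[11,7],[16,9],[18,10],[19,9],[35,17],[40,19],[50,0]]
[[11,7],[16,9],[18,10],[19,9],[35,17],[40,19],[50,0]]
[[11,7],[16,9],[18,10],[19,9],[27,13],[35,17],[40,19],[50,0]]
[[11,7],[16,9],[18,10],[19,9],[27,13],[35,17],[40,19],[50,0]]
[[11,7],[16,9],[18,10],[19,9],[27,13],[35,17],[40,19],[50,0]]
[[11,7],[16,9],[18,16],[23,9],[27,13],[35,17],[40,19],[50,0]]
[[9,16],[13,7],[16,9],[18,16],[23,9],[27,13],[35,17],[40,19],[50,0]]
[[9,16],[13,7],[16,18],[28,13],[35,17],[40,19],[50,0]]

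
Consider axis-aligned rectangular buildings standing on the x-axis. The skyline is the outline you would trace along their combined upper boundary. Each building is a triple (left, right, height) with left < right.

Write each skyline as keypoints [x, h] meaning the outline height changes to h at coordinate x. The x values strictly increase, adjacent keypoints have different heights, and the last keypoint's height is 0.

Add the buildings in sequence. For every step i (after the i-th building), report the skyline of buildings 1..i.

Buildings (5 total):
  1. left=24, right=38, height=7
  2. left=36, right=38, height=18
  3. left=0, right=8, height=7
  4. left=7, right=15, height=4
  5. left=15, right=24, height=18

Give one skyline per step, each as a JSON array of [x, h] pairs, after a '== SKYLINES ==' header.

== SKYLINES ==
[[24,7],[38,0]]
[[24,7],[36,18],[38,0]]
[[0,7],[8,0],[24,7],[36,18],[38,0]]
[[0,7],[8,4],[15,0],[24,7],[36,18],[38,0]]
[[0,7],[8,4],[15,18],[24,7],[36,18],[38,0]]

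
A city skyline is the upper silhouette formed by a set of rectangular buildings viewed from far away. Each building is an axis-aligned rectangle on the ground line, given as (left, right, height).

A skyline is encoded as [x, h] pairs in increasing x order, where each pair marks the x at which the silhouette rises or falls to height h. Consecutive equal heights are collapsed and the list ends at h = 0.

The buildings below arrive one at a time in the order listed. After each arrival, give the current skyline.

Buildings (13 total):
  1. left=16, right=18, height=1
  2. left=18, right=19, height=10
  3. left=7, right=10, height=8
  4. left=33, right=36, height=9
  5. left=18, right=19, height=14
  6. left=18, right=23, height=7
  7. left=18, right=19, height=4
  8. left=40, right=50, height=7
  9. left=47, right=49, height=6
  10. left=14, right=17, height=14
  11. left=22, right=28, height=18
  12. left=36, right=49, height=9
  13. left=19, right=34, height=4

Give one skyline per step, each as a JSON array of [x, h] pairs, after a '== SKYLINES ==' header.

== SKYLINES ==
[[16,1],[18,0]]
[[16,1],[18,10],[19,0]]
[[7,8],[10,0],[16,1],[18,10],[19,0]]
[[7,8],[10,0],[16,1],[18,10],[19,0],[33,9],[36,0]]
[[7,8],[10,0],[16,1],[18,14],[19,0],[33,9],[36,0]]
[[7,8],[10,0],[16,1],[18,14],[19,7],[23,0],[33,9],[36,0]]
[[7,8],[10,0],[16,1],[18,14],[19,7],[23,0],[33,9],[36,0]]
[[7,8],[10,0],[16,1],[18,14],[19,7],[23,0],[33,9],[36,0],[40,7],[50,0]]
[[7,8],[10,0],[16,1],[18,14],[19,7],[23,0],[33,9],[36,0],[40,7],[50,0]]
[[7,8],[10,0],[14,14],[17,1],[18,14],[19,7],[23,0],[33,9],[36,0],[40,7],[50,0]]
[[7,8],[10,0],[14,14],[17,1],[18,14],[19,7],[22,18],[28,0],[33,9],[36,0],[40,7],[50,0]]
[[7,8],[10,0],[14,14],[17,1],[18,14],[19,7],[22,18],[28,0],[33,9],[49,7],[50,0]]
[[7,8],[10,0],[14,14],[17,1],[18,14],[19,7],[22,18],[28,4],[33,9],[49,7],[50,0]]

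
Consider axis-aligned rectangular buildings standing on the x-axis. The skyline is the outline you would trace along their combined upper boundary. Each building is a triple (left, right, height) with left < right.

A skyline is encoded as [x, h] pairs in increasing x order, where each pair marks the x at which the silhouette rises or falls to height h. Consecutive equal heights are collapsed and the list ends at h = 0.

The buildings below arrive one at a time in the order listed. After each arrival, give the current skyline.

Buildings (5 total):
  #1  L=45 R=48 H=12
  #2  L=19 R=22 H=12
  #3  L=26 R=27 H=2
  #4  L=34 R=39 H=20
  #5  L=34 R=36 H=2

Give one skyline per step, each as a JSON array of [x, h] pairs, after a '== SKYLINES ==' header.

== SKYLINES ==
[[45,12],[48,0]]
[[19,12],[22,0],[45,12],[48,0]]
[[19,12],[22,0],[26,2],[27,0],[45,12],[48,0]]
[[19,12],[22,0],[26,2],[27,0],[34,20],[39,0],[45,12],[48,0]]
[[19,12],[22,0],[26,2],[27,0],[34,20],[39,0],[45,12],[48,0]]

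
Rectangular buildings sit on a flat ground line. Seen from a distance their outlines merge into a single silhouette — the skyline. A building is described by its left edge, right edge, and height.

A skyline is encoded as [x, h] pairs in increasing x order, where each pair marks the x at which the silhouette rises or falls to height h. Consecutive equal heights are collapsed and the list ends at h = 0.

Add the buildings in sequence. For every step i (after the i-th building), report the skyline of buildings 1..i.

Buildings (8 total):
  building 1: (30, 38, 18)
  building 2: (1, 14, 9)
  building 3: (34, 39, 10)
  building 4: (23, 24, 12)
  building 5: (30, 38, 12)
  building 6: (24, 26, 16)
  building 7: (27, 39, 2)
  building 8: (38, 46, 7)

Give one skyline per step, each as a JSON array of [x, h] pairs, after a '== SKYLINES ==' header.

== SKYLINES ==
[[30,18],[38,0]]
[[1,9],[14,0],[30,18],[38,0]]
[[1,9],[14,0],[30,18],[38,10],[39,0]]
[[1,9],[14,0],[23,12],[24,0],[30,18],[38,10],[39,0]]
[[1,9],[14,0],[23,12],[24,0],[30,18],[38,10],[39,0]]
[[1,9],[14,0],[23,12],[24,16],[26,0],[30,18],[38,10],[39,0]]
[[1,9],[14,0],[23,12],[24,16],[26,0],[27,2],[30,18],[38,10],[39,0]]
[[1,9],[14,0],[23,12],[24,16],[26,0],[27,2],[30,18],[38,10],[39,7],[46,0]]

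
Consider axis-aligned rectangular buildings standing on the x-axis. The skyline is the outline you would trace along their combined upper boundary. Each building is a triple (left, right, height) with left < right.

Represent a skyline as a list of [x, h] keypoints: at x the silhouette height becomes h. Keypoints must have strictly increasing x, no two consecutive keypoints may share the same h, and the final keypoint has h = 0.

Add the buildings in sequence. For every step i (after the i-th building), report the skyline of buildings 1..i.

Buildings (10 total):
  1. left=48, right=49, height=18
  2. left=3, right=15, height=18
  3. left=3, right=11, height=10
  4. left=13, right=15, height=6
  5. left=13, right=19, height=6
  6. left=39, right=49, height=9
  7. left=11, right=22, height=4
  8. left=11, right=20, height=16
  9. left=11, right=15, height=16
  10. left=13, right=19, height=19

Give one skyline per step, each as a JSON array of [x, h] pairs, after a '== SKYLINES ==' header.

== SKYLINES ==
[[48,18],[49,0]]
[[3,18],[15,0],[48,18],[49,0]]
[[3,18],[15,0],[48,18],[49,0]]
[[3,18],[15,0],[48,18],[49,0]]
[[3,18],[15,6],[19,0],[48,18],[49,0]]
[[3,18],[15,6],[19,0],[39,9],[48,18],[49,0]]
[[3,18],[15,6],[19,4],[22,0],[39,9],[48,18],[49,0]]
[[3,18],[15,16],[20,4],[22,0],[39,9],[48,18],[49,0]]
[[3,18],[15,16],[20,4],[22,0],[39,9],[48,18],[49,0]]
[[3,18],[13,19],[19,16],[20,4],[22,0],[39,9],[48,18],[49,0]]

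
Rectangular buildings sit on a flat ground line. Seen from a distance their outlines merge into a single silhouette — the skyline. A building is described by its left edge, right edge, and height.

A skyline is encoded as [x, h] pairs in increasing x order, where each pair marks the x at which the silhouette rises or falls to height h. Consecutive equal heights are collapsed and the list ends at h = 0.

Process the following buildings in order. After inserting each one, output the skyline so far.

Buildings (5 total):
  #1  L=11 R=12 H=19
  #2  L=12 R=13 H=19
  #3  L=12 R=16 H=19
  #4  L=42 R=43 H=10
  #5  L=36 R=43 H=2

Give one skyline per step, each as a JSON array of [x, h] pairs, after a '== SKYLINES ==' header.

== SKYLINES ==
[[11,19],[12,0]]
[[11,19],[13,0]]
[[11,19],[16,0]]
[[11,19],[16,0],[42,10],[43,0]]
[[11,19],[16,0],[36,2],[42,10],[43,0]]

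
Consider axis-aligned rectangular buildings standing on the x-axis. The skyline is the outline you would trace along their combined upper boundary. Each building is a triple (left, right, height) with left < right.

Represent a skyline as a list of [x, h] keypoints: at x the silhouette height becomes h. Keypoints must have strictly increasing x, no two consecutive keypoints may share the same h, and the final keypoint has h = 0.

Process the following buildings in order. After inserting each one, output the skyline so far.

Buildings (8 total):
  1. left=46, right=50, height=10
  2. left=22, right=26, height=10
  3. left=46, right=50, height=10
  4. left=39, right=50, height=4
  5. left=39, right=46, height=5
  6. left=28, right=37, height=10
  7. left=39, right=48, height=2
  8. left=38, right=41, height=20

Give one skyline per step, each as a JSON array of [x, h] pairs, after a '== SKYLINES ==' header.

== SKYLINES ==
[[46,10],[50,0]]
[[22,10],[26,0],[46,10],[50,0]]
[[22,10],[26,0],[46,10],[50,0]]
[[22,10],[26,0],[39,4],[46,10],[50,0]]
[[22,10],[26,0],[39,5],[46,10],[50,0]]
[[22,10],[26,0],[28,10],[37,0],[39,5],[46,10],[50,0]]
[[22,10],[26,0],[28,10],[37,0],[39,5],[46,10],[50,0]]
[[22,10],[26,0],[28,10],[37,0],[38,20],[41,5],[46,10],[50,0]]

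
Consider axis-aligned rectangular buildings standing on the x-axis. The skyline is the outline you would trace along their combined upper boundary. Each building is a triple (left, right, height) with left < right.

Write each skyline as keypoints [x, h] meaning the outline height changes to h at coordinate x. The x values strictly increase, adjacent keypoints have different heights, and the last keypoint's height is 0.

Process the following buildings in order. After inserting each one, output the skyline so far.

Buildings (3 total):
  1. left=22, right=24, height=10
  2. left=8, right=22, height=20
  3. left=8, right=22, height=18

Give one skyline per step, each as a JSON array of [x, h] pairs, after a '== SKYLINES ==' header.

== SKYLINES ==
[[22,10],[24,0]]
[[8,20],[22,10],[24,0]]
[[8,20],[22,10],[24,0]]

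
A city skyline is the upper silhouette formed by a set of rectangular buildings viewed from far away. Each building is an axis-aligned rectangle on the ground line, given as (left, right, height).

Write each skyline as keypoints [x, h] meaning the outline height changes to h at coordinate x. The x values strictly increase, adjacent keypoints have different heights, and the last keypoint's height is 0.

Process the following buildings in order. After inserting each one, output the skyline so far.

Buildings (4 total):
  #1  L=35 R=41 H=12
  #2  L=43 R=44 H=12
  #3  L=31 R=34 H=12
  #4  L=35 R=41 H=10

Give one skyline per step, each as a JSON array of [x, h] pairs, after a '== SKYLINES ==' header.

== SKYLINES ==
[[35,12],[41,0]]
[[35,12],[41,0],[43,12],[44,0]]
[[31,12],[34,0],[35,12],[41,0],[43,12],[44,0]]
[[31,12],[34,0],[35,12],[41,0],[43,12],[44,0]]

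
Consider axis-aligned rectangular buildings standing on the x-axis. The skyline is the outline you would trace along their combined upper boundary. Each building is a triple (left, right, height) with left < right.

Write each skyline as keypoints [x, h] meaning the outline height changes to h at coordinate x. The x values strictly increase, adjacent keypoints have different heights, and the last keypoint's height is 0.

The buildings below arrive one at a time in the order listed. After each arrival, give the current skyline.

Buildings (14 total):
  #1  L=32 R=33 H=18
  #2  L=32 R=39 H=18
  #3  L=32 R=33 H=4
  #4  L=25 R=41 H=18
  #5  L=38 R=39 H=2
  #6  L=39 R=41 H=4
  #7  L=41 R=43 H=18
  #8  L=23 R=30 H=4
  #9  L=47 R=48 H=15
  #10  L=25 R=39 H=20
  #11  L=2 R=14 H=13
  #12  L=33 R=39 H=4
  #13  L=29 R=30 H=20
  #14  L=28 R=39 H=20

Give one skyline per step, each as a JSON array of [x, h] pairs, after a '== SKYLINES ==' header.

== SKYLINES ==
[[32,18],[33,0]]
[[32,18],[39,0]]
[[32,18],[39,0]]
[[25,18],[41,0]]
[[25,18],[41,0]]
[[25,18],[41,0]]
[[25,18],[43,0]]
[[23,4],[25,18],[43,0]]
[[23,4],[25,18],[43,0],[47,15],[48,0]]
[[23,4],[25,20],[39,18],[43,0],[47,15],[48,0]]
[[2,13],[14,0],[23,4],[25,20],[39,18],[43,0],[47,15],[48,0]]
[[2,13],[14,0],[23,4],[25,20],[39,18],[43,0],[47,15],[48,0]]
[[2,13],[14,0],[23,4],[25,20],[39,18],[43,0],[47,15],[48,0]]
[[2,13],[14,0],[23,4],[25,20],[39,18],[43,0],[47,15],[48,0]]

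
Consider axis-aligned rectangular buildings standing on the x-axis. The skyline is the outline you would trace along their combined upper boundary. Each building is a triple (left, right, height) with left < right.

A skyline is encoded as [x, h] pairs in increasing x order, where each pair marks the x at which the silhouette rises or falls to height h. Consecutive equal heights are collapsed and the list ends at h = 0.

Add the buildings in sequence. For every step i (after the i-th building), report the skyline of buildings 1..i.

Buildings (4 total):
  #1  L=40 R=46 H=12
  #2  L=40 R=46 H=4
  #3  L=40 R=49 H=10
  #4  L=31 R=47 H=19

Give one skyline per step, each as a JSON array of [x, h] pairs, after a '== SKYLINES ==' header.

== SKYLINES ==
[[40,12],[46,0]]
[[40,12],[46,0]]
[[40,12],[46,10],[49,0]]
[[31,19],[47,10],[49,0]]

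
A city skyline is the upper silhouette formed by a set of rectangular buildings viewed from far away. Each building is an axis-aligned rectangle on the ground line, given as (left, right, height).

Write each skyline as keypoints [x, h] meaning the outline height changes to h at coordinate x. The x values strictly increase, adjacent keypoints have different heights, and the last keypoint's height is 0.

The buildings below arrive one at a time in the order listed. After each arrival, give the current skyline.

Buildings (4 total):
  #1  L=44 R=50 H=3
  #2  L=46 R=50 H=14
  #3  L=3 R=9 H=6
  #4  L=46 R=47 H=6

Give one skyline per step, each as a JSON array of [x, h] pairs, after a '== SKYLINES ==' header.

== SKYLINES ==
[[44,3],[50,0]]
[[44,3],[46,14],[50,0]]
[[3,6],[9,0],[44,3],[46,14],[50,0]]
[[3,6],[9,0],[44,3],[46,14],[50,0]]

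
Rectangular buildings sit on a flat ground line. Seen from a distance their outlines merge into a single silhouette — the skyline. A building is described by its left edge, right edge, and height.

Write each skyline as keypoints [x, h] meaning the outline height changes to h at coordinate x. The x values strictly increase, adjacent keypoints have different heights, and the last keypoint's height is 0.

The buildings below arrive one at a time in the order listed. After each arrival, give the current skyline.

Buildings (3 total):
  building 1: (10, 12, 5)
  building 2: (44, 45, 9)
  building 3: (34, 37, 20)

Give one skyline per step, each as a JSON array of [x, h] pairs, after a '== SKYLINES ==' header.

== SKYLINES ==
[[10,5],[12,0]]
[[10,5],[12,0],[44,9],[45,0]]
[[10,5],[12,0],[34,20],[37,0],[44,9],[45,0]]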